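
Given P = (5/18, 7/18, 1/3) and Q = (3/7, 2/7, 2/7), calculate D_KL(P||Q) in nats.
0.0508 nats

KL divergence: D_KL(P||Q) = Σ p(x) log(p(x)/q(x))

Computing term by term:
  x=0: 5/18 × log_e[(5/18)/(3/7)] = 5/18 × -0.4336 = -0.1205
  x=1: 7/18 × log_e[(7/18)/(2/7)] = 7/18 × 0.3083 = 0.1199
  x=2: 1/3 × log_e[(1/3)/(2/7)] = 1/3 × 0.1542 = 0.0514

D_KL(P||Q) = 0.0508 nats

Note: KL divergence is always non-negative and equals 0 iff P = Q.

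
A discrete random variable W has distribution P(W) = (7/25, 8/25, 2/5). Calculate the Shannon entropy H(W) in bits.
1.5690 bits

Shannon entropy is H(X) = -Σ p(x) log p(x).

For P = (7/25, 8/25, 2/5):
H = -7/25 × log_2(7/25) -8/25 × log_2(8/25) -2/5 × log_2(2/5)
H = 1.5690 bits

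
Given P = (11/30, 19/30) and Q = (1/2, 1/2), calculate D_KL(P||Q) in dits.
0.0156 dits

KL divergence: D_KL(P||Q) = Σ p(x) log(p(x)/q(x))

Computing term by term:
  x=0: 11/30 × log_10[(11/30)/(1/2)] = 11/30 × -0.1347 = -0.0494
  x=1: 19/30 × log_10[(19/30)/(1/2)] = 19/30 × 0.1027 = 0.0650

D_KL(P||Q) = 0.0156 dits

Note: KL divergence is always non-negative and equals 0 iff P = Q.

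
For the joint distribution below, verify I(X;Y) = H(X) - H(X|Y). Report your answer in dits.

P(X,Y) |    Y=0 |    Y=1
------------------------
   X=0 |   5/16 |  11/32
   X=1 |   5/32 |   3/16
I(X;Y) = 0.0001 dits

Mutual information has multiple equivalent forms:
- I(X;Y) = H(X) - H(X|Y)
- I(X;Y) = H(Y) - H(Y|X)
- I(X;Y) = H(X) + H(Y) - H(X,Y)

Computing all quantities:
H(X) = 0.2795, H(Y) = 0.3002, H(X,Y) = 0.5796
H(X|Y) = 0.2794, H(Y|X) = 0.3001

Verification:
H(X) - H(X|Y) = 0.2795 - 0.2794 = 0.0001
H(Y) - H(Y|X) = 0.3002 - 0.3001 = 0.0001
H(X) + H(Y) - H(X,Y) = 0.2795 + 0.3002 - 0.5796 = 0.0001

All forms give I(X;Y) = 0.0001 dits. ✓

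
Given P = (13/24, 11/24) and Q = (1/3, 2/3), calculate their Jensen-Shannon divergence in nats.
0.0222 nats

Jensen-Shannon divergence is:
JSD(P||Q) = 0.5 × D_KL(P||M) + 0.5 × D_KL(Q||M)
where M = 0.5 × (P + Q) is the mixture distribution.

M = 0.5 × (13/24, 11/24) + 0.5 × (1/3, 2/3) = (7/16, 9/16)

D_KL(P||M) = 0.0218 nats
D_KL(Q||M) = 0.0226 nats

JSD(P||Q) = 0.5 × 0.0218 + 0.5 × 0.0226 = 0.0222 nats

Unlike KL divergence, JSD is symmetric and bounded: 0 ≤ JSD ≤ log(2).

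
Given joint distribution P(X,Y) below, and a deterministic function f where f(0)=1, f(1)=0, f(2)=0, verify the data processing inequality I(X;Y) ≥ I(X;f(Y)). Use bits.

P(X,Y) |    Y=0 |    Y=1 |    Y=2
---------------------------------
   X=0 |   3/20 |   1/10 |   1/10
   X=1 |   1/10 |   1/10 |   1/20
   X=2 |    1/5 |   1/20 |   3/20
I(X;Y) = 0.0519, I(X;f(Y)) = 0.0052, inequality holds: 0.0519 ≥ 0.0052

Data Processing Inequality: For any Markov chain X → Y → Z, we have I(X;Y) ≥ I(X;Z).

Here Z = f(Y) is a deterministic function of Y, forming X → Y → Z.

Original I(X;Y) = 0.0519 bits

After applying f:
P(X,Z) where Z=f(Y):
- P(X,Z=0) = P(X,Y=1) + P(X,Y=2)
- P(X,Z=1) = P(X,Y=0)

I(X;Z) = I(X;f(Y)) = 0.0052 bits

Verification: 0.0519 ≥ 0.0052 ✓

Information cannot be created by processing; the function f can only lose information about X.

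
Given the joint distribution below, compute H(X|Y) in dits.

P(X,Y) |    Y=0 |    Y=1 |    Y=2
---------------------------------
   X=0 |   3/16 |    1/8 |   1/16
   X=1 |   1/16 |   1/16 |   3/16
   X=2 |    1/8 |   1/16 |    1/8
0.4423 dits

Using the chain rule: H(X|Y) = H(X,Y) - H(Y)

First, compute H(X,Y) = 0.9123 dits

Marginal P(Y) = (3/8, 1/4, 3/8)
H(Y) = 0.4700 dits

H(X|Y) = H(X,Y) - H(Y) = 0.9123 - 0.4700 = 0.4423 dits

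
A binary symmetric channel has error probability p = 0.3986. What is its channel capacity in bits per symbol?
0.0299 bits

For a binary symmetric channel (BSC) with error probability p:
Capacity C = 1 - H(p) bits per symbol

where H(p) = -p log₂(p) - (1-p) log₂(1-p) is the binary entropy function.

H(0.3986) = 0.9701 bits
C = 1 - 0.9701 = 0.0299 bits per symbol

This means we can reliably transmit up to 0.0299 bits of information per channel use.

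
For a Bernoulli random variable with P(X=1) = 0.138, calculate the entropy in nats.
0.4013 nats

The binary entropy function is:
H(p) = -p log(p) - (1-p) log(1-p)

H(0.138) = -0.138 × log_e(0.138) - 0.862 × log_e(0.862)
H(0.138) = 0.4013 nats

Note: Binary entropy is maximized at p=0.5 (H=1 bit) and minimized at p=0 or p=1 (H=0).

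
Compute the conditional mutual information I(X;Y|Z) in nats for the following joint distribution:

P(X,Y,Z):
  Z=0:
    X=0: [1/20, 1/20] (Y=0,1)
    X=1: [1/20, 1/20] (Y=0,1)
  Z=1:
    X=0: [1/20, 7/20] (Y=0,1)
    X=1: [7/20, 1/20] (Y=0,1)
0.2531 nats

Conditional mutual information: I(X;Y|Z) = H(X|Z) + H(Y|Z) - H(X,Y|Z)

H(Z) = 0.5004
H(X,Z) = 1.1935 → H(X|Z) = 0.6931
H(Y,Z) = 1.1935 → H(Y|Z) = 0.6931
H(X,Y,Z) = 1.6336 → H(X,Y|Z) = 1.1332

I(X;Y|Z) = 0.6931 + 0.6931 - 1.1332 = 0.2531 nats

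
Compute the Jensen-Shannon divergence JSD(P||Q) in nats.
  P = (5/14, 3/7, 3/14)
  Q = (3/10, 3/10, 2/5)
0.0212 nats

Jensen-Shannon divergence is:
JSD(P||Q) = 0.5 × D_KL(P||M) + 0.5 × D_KL(Q||M)
where M = 0.5 × (P + Q) is the mixture distribution.

M = 0.5 × (5/14, 3/7, 3/14) + 0.5 × (3/10, 3/10, 2/5) = (0.328571, 0.364286, 0.307143)

D_KL(P||M) = 0.0223 nats
D_KL(Q||M) = 0.0201 nats

JSD(P||Q) = 0.5 × 0.0223 + 0.5 × 0.0201 = 0.0212 nats

Unlike KL divergence, JSD is symmetric and bounded: 0 ≤ JSD ≤ log(2).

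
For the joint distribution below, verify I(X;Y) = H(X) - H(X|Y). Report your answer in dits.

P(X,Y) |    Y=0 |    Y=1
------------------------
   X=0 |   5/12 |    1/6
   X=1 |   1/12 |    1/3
I(X;Y) = 0.0589 dits

Mutual information has multiple equivalent forms:
- I(X;Y) = H(X) - H(X|Y)
- I(X;Y) = H(Y) - H(Y|X)
- I(X;Y) = H(X) + H(Y) - H(X,Y)

Computing all quantities:
H(X) = 0.2950, H(Y) = 0.3010, H(X,Y) = 0.5371
H(X|Y) = 0.2361, H(Y|X) = 0.2421

Verification:
H(X) - H(X|Y) = 0.2950 - 0.2361 = 0.0589
H(Y) - H(Y|X) = 0.3010 - 0.2421 = 0.0589
H(X) + H(Y) - H(X,Y) = 0.2950 + 0.3010 - 0.5371 = 0.0589

All forms give I(X;Y) = 0.0589 dits. ✓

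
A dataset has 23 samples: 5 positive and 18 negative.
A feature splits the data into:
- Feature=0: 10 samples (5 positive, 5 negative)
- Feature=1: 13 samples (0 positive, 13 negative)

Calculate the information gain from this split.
0.3206 bits

Information Gain = H(Y) - H(Y|Feature)

Before split:
P(positive) = 5/23 = 0.2174
H(Y) = 0.7554 bits

After split:
Feature=0: H = 1.0000 bits (weight = 10/23)
Feature=1: H = 0.0000 bits (weight = 13/23)
H(Y|Feature) = (10/23)×1.0000 + (13/23)×0.0000 = 0.4348 bits

Information Gain = 0.7554 - 0.4348 = 0.3206 bits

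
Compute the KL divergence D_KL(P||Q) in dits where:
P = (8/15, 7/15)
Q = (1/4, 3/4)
0.0793 dits

KL divergence: D_KL(P||Q) = Σ p(x) log(p(x)/q(x))

Computing term by term:
  x=0: 8/15 × log_10[(8/15)/(1/4)] = 8/15 × 0.3291 = 0.1755
  x=1: 7/15 × log_10[(7/15)/(3/4)] = 7/15 × -0.2061 = -0.0962

D_KL(P||Q) = 0.0793 dits

Note: KL divergence is always non-negative and equals 0 iff P = Q.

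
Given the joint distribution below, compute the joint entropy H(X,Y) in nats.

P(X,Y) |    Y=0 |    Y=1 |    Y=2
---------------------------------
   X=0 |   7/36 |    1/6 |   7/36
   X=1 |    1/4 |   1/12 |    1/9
1.7333 nats

Joint entropy is H(X,Y) = -Σ_{x,y} p(x,y) log p(x,y).

Summing over all non-zero entries:
H(X,Y) = -[7/36·log_e(7/36) + 1/6·log_e(1/6) + 7/36·log_e(7/36) + 1/4·log_e(1/4) + 1/12·log_e(1/12) + 1/9·log_e(1/9)]
H(X,Y) = 1.7333 nats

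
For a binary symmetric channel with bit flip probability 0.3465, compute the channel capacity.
0.0691 bits

For a binary symmetric channel (BSC) with error probability p:
Capacity C = 1 - H(p) bits per symbol

where H(p) = -p log₂(p) - (1-p) log₂(1-p) is the binary entropy function.

H(0.3465) = 0.9309 bits
C = 1 - 0.9309 = 0.0691 bits per symbol

This means we can reliably transmit up to 0.0691 bits of information per channel use.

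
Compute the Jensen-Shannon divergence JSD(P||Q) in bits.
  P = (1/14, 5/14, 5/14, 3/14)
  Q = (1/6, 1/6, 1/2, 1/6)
0.0505 bits

Jensen-Shannon divergence is:
JSD(P||Q) = 0.5 × D_KL(P||M) + 0.5 × D_KL(Q||M)
where M = 0.5 × (P + Q) is the mixture distribution.

M = 0.5 × (1/14, 5/14, 5/14, 3/14) + 0.5 × (1/6, 1/6, 1/2, 1/6) = (0.119048, 0.261905, 3/7, 4/21)

D_KL(P||M) = 0.0496 bits
D_KL(Q||M) = 0.0513 bits

JSD(P||Q) = 0.5 × 0.0496 + 0.5 × 0.0513 = 0.0505 bits

Unlike KL divergence, JSD is symmetric and bounded: 0 ≤ JSD ≤ log(2).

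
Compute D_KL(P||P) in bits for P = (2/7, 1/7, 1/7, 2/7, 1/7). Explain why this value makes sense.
0.0000 bits

KL divergence satisfies the Gibbs inequality: D_KL(P||Q) ≥ 0 for all distributions P, Q.

D_KL(P||Q) = Σ p(x) log(p(x)/q(x))
Each term is p(x) × log_2(p(x)/p(x)) = p(x) × log_2(1) = 0, so the sum is 0.
D_KL(P||Q) = 0.0000 bits

When P = Q, the KL divergence is exactly 0, as there is no 'divergence' between identical distributions.

This non-negativity is a fundamental property: relative entropy cannot be negative because it measures how different Q is from P.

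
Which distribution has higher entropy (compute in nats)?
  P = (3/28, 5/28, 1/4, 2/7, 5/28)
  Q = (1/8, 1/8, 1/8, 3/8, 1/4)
P

Computing entropies in nats:
H(P) = 1.5591
H(Q) = 1.4942

Distribution P has higher entropy.

Intuition: The distribution closer to uniform (more spread out) has higher entropy.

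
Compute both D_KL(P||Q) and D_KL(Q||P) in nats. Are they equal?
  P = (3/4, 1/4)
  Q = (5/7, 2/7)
D_KL(P||Q) = 0.0032, D_KL(Q||P) = 0.0033

KL divergence is not symmetric: D_KL(P||Q) ≠ D_KL(Q||P) in general.

D_KL(P||Q) = 0.0032 nats
D_KL(Q||P) = 0.0033 nats

No, they are not equal!

This asymmetry is why KL divergence is not a true distance metric.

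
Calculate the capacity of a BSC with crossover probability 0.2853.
0.1374 bits

For a binary symmetric channel (BSC) with error probability p:
Capacity C = 1 - H(p) bits per symbol

where H(p) = -p log₂(p) - (1-p) log₂(1-p) is the binary entropy function.

H(0.2853) = 0.8626 bits
C = 1 - 0.8626 = 0.1374 bits per symbol

This means we can reliably transmit up to 0.1374 bits of information per channel use.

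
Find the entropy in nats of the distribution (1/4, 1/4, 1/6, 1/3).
1.3580 nats

Shannon entropy is H(X) = -Σ p(x) log p(x).

For P = (1/4, 1/4, 1/6, 1/3):
H = -1/4 × log_e(1/4) -1/4 × log_e(1/4) -1/6 × log_e(1/6) -1/3 × log_e(1/3)
H = 1.3580 nats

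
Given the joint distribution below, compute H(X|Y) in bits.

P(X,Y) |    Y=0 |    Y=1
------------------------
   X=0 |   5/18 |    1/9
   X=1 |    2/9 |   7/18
0.8776 bits

Using the chain rule: H(X|Y) = H(X,Y) - H(Y)

First, compute H(X,Y) = 1.8776 bits

Marginal P(Y) = (1/2, 1/2)
H(Y) = 1.0000 bits

H(X|Y) = H(X,Y) - H(Y) = 1.8776 - 1.0000 = 0.8776 bits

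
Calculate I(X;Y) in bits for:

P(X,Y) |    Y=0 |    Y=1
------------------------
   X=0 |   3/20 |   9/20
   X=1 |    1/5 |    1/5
0.0473 bits

Mutual information: I(X;Y) = H(X) + H(Y) - H(X,Y)

Marginals:
P(X) = (3/5, 2/5), H(X) = 0.9710 bits
P(Y) = (7/20, 13/20), H(Y) = 0.9341 bits

Joint entropy: H(X,Y) = 1.8577 bits

I(X;Y) = 0.9710 + 0.9341 - 1.8577 = 0.0473 bits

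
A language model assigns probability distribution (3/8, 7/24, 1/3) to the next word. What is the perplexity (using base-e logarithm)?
2.9844

Perplexity is e^H (or exp(H) for natural log).

First, H = -Σ p log p = 1.0934 nats
Perplexity = e^1.0934 = 2.9844

Interpretation: The model's uncertainty is equivalent to choosing uniformly among 3.0 options.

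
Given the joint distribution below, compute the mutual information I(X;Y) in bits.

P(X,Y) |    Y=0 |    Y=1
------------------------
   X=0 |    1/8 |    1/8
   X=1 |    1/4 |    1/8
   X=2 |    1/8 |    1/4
0.0613 bits

Mutual information: I(X;Y) = H(X) + H(Y) - H(X,Y)

Marginals:
P(X) = (1/4, 3/8, 3/8), H(X) = 1.5613 bits
P(Y) = (1/2, 1/2), H(Y) = 1.0000 bits

Joint entropy: H(X,Y) = 2.5000 bits

I(X;Y) = 1.5613 + 1.0000 - 2.5000 = 0.0613 bits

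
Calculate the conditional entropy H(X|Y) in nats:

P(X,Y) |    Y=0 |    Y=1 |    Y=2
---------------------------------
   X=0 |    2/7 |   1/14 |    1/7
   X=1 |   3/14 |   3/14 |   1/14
0.6385 nats

Using the chain rule: H(X|Y) = H(X,Y) - H(Y)

First, compute H(X,Y) = 1.6731 nats

Marginal P(Y) = (1/2, 2/7, 3/14)
H(Y) = 1.0346 nats

H(X|Y) = H(X,Y) - H(Y) = 1.6731 - 1.0346 = 0.6385 nats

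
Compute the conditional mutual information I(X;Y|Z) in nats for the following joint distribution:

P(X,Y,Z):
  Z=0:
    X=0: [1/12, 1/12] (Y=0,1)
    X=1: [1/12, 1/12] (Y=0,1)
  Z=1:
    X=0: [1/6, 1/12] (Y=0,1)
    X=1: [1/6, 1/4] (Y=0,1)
0.0225 nats

Conditional mutual information: I(X;Y|Z) = H(X|Z) + H(Y|Z) - H(X,Y|Z)

H(Z) = 0.6365
H(X,Z) = 1.3086 → H(X|Z) = 0.6721
H(Y,Z) = 1.3297 → H(Y|Z) = 0.6931
H(X,Y,Z) = 1.9792 → H(X,Y|Z) = 1.3427

I(X;Y|Z) = 0.6721 + 0.6931 - 1.3427 = 0.0225 nats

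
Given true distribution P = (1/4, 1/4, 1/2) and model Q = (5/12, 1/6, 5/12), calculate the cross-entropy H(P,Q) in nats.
1.1045 nats

Cross-entropy: H(P,Q) = -Σ p(x) log q(x)

Alternatively: H(P,Q) = H(P) + D_KL(P||Q)
H(P) = 1.0397 nats
D_KL(P||Q) = 0.0648 nats

H(P,Q) = 1.0397 + 0.0648 = 1.1045 nats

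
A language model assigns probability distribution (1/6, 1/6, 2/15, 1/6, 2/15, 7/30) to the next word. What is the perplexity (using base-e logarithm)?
5.8870

Perplexity is e^H (or exp(H) for natural log).

First, H = -Σ p log p = 1.7728 nats
Perplexity = e^1.7728 = 5.8870

Interpretation: The model's uncertainty is equivalent to choosing uniformly among 5.9 options.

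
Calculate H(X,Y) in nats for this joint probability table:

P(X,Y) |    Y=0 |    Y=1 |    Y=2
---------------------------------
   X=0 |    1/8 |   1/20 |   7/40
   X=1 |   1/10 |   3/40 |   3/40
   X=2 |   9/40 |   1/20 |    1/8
2.0789 nats

Joint entropy is H(X,Y) = -Σ_{x,y} p(x,y) log p(x,y).

Summing over all non-zero entries:
H(X,Y) = -[1/8·log_e(1/8) + 1/20·log_e(1/20) + 7/40·log_e(7/40) + 1/10·log_e(1/10) + 3/40·log_e(3/40) + 3/40·log_e(3/40) + 9/40·log_e(9/40) + 1/20·log_e(1/20) + 1/8·log_e(1/8)]
H(X,Y) = 2.0789 nats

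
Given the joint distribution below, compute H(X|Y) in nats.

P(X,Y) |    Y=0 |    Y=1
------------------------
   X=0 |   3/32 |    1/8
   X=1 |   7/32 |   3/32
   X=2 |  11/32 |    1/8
1.0197 nats

Using the chain rule: H(X|Y) = H(X,Y) - H(Y)

First, compute H(X,Y) = 1.6632 nats

Marginal P(Y) = (21/32, 11/32)
H(Y) = 0.6435 nats

H(X|Y) = H(X,Y) - H(Y) = 1.6632 - 0.6435 = 1.0197 nats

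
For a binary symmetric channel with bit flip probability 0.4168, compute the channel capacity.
0.0201 bits

For a binary symmetric channel (BSC) with error probability p:
Capacity C = 1 - H(p) bits per symbol

where H(p) = -p log₂(p) - (1-p) log₂(1-p) is the binary entropy function.

H(0.4168) = 0.9799 bits
C = 1 - 0.9799 = 0.0201 bits per symbol

This means we can reliably transmit up to 0.0201 bits of information per channel use.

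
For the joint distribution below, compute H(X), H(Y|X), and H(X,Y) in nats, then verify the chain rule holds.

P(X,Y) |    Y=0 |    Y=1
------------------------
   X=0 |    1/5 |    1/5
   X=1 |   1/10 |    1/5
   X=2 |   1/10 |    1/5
H(X,Y) = 1.7481, H(X) = 1.0889, H(Y|X) = 0.6592 (all in nats)

Chain rule: H(X,Y) = H(X) + H(Y|X)

Left side — joint entropy directly:
H(X,Y) = -Σ p(x,y) log p(x,y) = 1.7481 nats

Right side — compute H(Y|X) from the conditional distributions:
P(X) = (2/5, 3/10, 3/10), so H(X) = 1.0889 nats
H(Y|X) = Σ_x P(X=x) · H(Y|X=x):
  P(Y|X=0) = (1/2, 1/2), H(Y|X=0) = 0.6931, weight P(X=0) = 2/5
  P(Y|X=1) = (1/3, 2/3), H(Y|X=1) = 0.6365, weight P(X=1) = 3/10
  P(Y|X=2) = (1/3, 2/3), H(Y|X=2) = 0.6365, weight P(X=2) = 3/10
H(Y|X) = 0.6592 nats

H(X) + H(Y|X) = 1.0889 + 0.6592 = 1.7481 nats

Both sides equal 1.7481 nats. ✓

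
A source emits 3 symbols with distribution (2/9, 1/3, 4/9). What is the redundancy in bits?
0.0545 bits

Redundancy measures how far a source is from maximum entropy:
R = H_max - H(X)

Maximum entropy for 3 symbols: H_max = log_2(3) = 1.5850 bits
Actual entropy: H(X) = 1.5305 bits
Redundancy: R = 1.5850 - 1.5305 = 0.0545 bits

This redundancy represents potential for compression: the source could be compressed by 0.0545 bits per symbol.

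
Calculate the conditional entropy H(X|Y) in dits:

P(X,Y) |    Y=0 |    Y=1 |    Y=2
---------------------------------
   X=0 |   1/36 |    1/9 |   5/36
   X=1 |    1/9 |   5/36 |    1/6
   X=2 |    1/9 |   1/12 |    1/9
0.4571 dits

Using the chain rule: H(X|Y) = H(X,Y) - H(Y)

First, compute H(X,Y) = 0.9251 dits

Marginal P(Y) = (1/4, 1/3, 5/12)
H(Y) = 0.4680 dits

H(X|Y) = H(X,Y) - H(Y) = 0.9251 - 0.4680 = 0.4571 dits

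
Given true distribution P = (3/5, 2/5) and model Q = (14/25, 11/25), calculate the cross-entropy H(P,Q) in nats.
0.6763 nats

Cross-entropy: H(P,Q) = -Σ p(x) log q(x)

Alternatively: H(P,Q) = H(P) + D_KL(P||Q)
H(P) = 0.6730 nats
D_KL(P||Q) = 0.0033 nats

H(P,Q) = 0.6730 + 0.0033 = 0.6763 nats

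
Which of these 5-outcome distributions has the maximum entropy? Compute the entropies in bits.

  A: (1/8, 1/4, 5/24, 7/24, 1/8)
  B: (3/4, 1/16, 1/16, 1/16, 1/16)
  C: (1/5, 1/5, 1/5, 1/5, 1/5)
C

For a discrete distribution over n outcomes, entropy is maximized by the uniform distribution.

Computing entropies:
H(A) = 2.2399 bits
H(B) = 1.3113 bits
H(C) = 2.3219 bits

The uniform distribution (where all probabilities equal 1/5) achieves the maximum entropy of log_2(5) = 2.3219 bits.

Distribution C has the highest entropy.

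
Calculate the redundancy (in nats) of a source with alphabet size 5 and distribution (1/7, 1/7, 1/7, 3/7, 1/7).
0.1344 nats

Redundancy measures how far a source is from maximum entropy:
R = H_max - H(X)

Maximum entropy for 5 symbols: H_max = log_e(5) = 1.6094 nats
Actual entropy: H(X) = 1.4751 nats
Redundancy: R = 1.6094 - 1.4751 = 0.1344 nats

This redundancy represents potential for compression: the source could be compressed by 0.1344 nats per symbol.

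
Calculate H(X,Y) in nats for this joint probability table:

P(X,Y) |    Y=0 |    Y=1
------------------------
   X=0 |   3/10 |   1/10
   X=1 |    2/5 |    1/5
1.2799 nats

Joint entropy is H(X,Y) = -Σ_{x,y} p(x,y) log p(x,y).

Summing over all non-zero entries:
H(X,Y) = -[3/10·log_e(3/10) + 1/10·log_e(1/10) + 2/5·log_e(2/5) + 1/5·log_e(1/5)]
H(X,Y) = 1.2799 nats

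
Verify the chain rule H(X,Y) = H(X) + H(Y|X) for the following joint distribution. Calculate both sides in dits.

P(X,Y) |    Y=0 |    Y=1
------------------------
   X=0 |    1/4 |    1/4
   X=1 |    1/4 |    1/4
H(X,Y) = 0.6021, H(X) = 0.3010, H(Y|X) = 0.3010 (all in dits)

Chain rule: H(X,Y) = H(X) + H(Y|X)

Left side — joint entropy directly:
H(X,Y) = -Σ p(x,y) log p(x,y) = 0.6021 dits

Right side — compute H(Y|X) from the conditional distributions:
P(X) = (1/2, 1/2), so H(X) = 0.3010 dits
H(Y|X) = Σ_x P(X=x) · H(Y|X=x):
  P(Y|X=0) = (1/2, 1/2), H(Y|X=0) = 0.3010, weight P(X=0) = 1/2
  P(Y|X=1) = (1/2, 1/2), H(Y|X=1) = 0.3010, weight P(X=1) = 1/2
H(Y|X) = 0.3010 dits

H(X) + H(Y|X) = 0.3010 + 0.3010 = 0.6021 dits

Both sides equal 0.6021 dits. ✓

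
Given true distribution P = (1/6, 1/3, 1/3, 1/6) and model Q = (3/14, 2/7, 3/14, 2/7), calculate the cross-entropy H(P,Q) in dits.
0.6065 dits

Cross-entropy: H(P,Q) = -Σ p(x) log q(x)

Alternatively: H(P,Q) = H(P) + D_KL(P||Q)
H(P) = 0.5775 dits
D_KL(P||Q) = 0.0291 dits

H(P,Q) = 0.5775 + 0.0291 = 0.6065 dits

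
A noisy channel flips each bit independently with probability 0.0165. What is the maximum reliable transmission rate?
0.8787 bits

For a binary symmetric channel (BSC) with error probability p:
Capacity C = 1 - H(p) bits per symbol

where H(p) = -p log₂(p) - (1-p) log₂(1-p) is the binary entropy function.

H(0.0165) = 0.1213 bits
C = 1 - 0.1213 = 0.8787 bits per symbol

This means we can reliably transmit up to 0.8787 bits of information per channel use.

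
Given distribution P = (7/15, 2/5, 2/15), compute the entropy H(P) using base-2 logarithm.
1.4295 bits

Shannon entropy is H(X) = -Σ p(x) log p(x).

For P = (7/15, 2/5, 2/15):
H = -7/15 × log_2(7/15) -2/5 × log_2(2/5) -2/15 × log_2(2/15)
H = 1.4295 bits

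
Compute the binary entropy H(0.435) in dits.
0.2973 dits

The binary entropy function is:
H(p) = -p log(p) - (1-p) log(1-p)

H(0.435) = -0.435 × log_10(0.435) - 0.565 × log_10(0.565)
H(0.435) = 0.2973 dits

Note: Binary entropy is maximized at p=0.5 (H=1 bit) and minimized at p=0 or p=1 (H=0).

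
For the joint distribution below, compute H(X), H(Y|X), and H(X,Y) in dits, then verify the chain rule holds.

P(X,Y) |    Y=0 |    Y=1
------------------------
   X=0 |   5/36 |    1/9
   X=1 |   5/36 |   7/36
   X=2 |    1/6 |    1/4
H(X,Y) = 0.7627, H(X) = 0.4680, H(Y|X) = 0.2947 (all in dits)

Chain rule: H(X,Y) = H(X) + H(Y|X)

Left side — joint entropy directly:
H(X,Y) = -Σ p(x,y) log p(x,y) = 0.7627 dits

Right side — compute H(Y|X) from the conditional distributions:
P(X) = (1/4, 1/3, 5/12), so H(X) = 0.4680 dits
H(Y|X) = Σ_x P(X=x) · H(Y|X=x):
  P(Y|X=0) = (5/9, 4/9), H(Y|X=0) = 0.2983, weight P(X=0) = 1/4
  P(Y|X=1) = (5/12, 7/12), H(Y|X=1) = 0.2950, weight P(X=1) = 1/3
  P(Y|X=2) = (2/5, 3/5), H(Y|X=2) = 0.2923, weight P(X=2) = 5/12
H(Y|X) = 0.2947 dits

H(X) + H(Y|X) = 0.4680 + 0.2947 = 0.7627 dits

Both sides equal 0.7627 dits. ✓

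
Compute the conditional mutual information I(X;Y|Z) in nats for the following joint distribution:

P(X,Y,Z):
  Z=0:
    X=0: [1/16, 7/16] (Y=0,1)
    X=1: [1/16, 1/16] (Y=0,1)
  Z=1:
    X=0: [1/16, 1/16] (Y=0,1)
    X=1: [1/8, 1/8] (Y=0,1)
0.0377 nats

Conditional mutual information: I(X;Y|Z) = H(X|Z) + H(Y|Z) - H(X,Y|Z)

H(Z) = 0.6616
H(X,Z) = 1.2130 → H(X|Z) = 0.5514
H(Y,Z) = 1.2342 → H(Y|Z) = 0.5727
H(X,Y,Z) = 1.7480 → H(X,Y|Z) = 1.0864

I(X;Y|Z) = 0.5514 + 0.5727 - 1.0864 = 0.0377 nats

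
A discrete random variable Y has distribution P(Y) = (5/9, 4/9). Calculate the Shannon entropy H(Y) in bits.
0.9911 bits

Shannon entropy is H(X) = -Σ p(x) log p(x).

For P = (5/9, 4/9):
H = -5/9 × log_2(5/9) -4/9 × log_2(4/9)
H = 0.9911 bits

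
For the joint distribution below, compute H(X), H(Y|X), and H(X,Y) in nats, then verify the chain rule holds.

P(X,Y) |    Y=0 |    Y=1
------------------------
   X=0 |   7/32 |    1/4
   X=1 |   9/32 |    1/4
H(X,Y) = 1.3824, H(X) = 0.6912, H(Y|X) = 0.6912 (all in nats)

Chain rule: H(X,Y) = H(X) + H(Y|X)

Left side — joint entropy directly:
H(X,Y) = -Σ p(x,y) log p(x,y) = 1.3824 nats

Right side — compute H(Y|X) from the conditional distributions:
P(X) = (15/32, 17/32), so H(X) = 0.6912 nats
H(Y|X) = Σ_x P(X=x) · H(Y|X=x):
  P(Y|X=0) = (7/15, 8/15), H(Y|X=0) = 0.6909, weight P(X=0) = 15/32
  P(Y|X=1) = (9/17, 8/17), H(Y|X=1) = 0.6914, weight P(X=1) = 17/32
H(Y|X) = 0.6912 nats

H(X) + H(Y|X) = 0.6912 + 0.6912 = 1.3824 nats

Both sides equal 1.3824 nats. ✓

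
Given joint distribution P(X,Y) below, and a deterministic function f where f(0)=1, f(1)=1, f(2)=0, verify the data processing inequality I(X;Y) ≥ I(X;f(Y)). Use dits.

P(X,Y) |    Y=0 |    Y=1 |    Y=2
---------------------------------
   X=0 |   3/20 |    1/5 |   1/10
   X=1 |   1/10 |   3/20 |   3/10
I(X;Y) = 0.0243, I(X;f(Y)) = 0.0242, inequality holds: 0.0243 ≥ 0.0242

Data Processing Inequality: For any Markov chain X → Y → Z, we have I(X;Y) ≥ I(X;Z).

Here Z = f(Y) is a deterministic function of Y, forming X → Y → Z.

Original I(X;Y) = 0.0243 dits

After applying f:
P(X,Z) where Z=f(Y):
- P(X,Z=0) = P(X,Y=2)
- P(X,Z=1) = P(X,Y=0) + P(X,Y=1)

I(X;Z) = I(X;f(Y)) = 0.0242 dits

Verification: 0.0243 ≥ 0.0242 ✓

Information cannot be created by processing; the function f can only lose information about X.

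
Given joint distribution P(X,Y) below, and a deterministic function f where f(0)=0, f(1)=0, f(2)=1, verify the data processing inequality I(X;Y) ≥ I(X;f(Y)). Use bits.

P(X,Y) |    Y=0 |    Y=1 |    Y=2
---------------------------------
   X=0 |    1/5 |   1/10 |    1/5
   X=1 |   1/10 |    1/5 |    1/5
I(X;Y) = 0.0490, I(X;f(Y)) = 0.0000, inequality holds: 0.0490 ≥ 0.0000

Data Processing Inequality: For any Markov chain X → Y → Z, we have I(X;Y) ≥ I(X;Z).

Here Z = f(Y) is a deterministic function of Y, forming X → Y → Z.

Original I(X;Y) = 0.0490 bits

After applying f:
P(X,Z) where Z=f(Y):
- P(X,Z=0) = P(X,Y=0) + P(X,Y=1)
- P(X,Z=1) = P(X,Y=2)

I(X;Z) = I(X;f(Y)) = 0.0000 bits

Verification: 0.0490 ≥ 0.0000 ✓

Information cannot be created by processing; the function f can only lose information about X.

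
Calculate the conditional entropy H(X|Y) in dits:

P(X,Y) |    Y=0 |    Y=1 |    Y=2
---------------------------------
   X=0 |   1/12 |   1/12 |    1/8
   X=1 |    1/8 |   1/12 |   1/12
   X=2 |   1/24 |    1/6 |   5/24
0.4466 dits

Using the chain rule: H(X|Y) = H(X,Y) - H(Y)

First, compute H(X,Y) = 0.9146 dits

Marginal P(Y) = (1/4, 1/3, 5/12)
H(Y) = 0.4680 dits

H(X|Y) = H(X,Y) - H(Y) = 0.9146 - 0.4680 = 0.4466 dits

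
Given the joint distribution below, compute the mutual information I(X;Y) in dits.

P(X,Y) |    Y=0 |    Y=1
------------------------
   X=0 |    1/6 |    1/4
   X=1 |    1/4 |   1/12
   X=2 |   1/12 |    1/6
0.0287 dits

Mutual information: I(X;Y) = H(X) + H(Y) - H(X,Y)

Marginals:
P(X) = (5/12, 1/3, 1/4), H(X) = 0.4680 dits
P(Y) = (1/2, 1/2), H(Y) = 0.3010 dits

Joint entropy: H(X,Y) = 0.7403 dits

I(X;Y) = 0.4680 + 0.3010 - 0.7403 = 0.0287 dits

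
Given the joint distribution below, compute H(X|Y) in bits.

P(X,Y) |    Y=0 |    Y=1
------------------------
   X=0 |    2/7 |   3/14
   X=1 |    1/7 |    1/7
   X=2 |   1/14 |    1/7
1.4677 bits

Using the chain rule: H(X|Y) = H(X,Y) - H(Y)

First, compute H(X,Y) = 2.4677 bits

Marginal P(Y) = (1/2, 1/2)
H(Y) = 1.0000 bits

H(X|Y) = H(X,Y) - H(Y) = 2.4677 - 1.0000 = 1.4677 bits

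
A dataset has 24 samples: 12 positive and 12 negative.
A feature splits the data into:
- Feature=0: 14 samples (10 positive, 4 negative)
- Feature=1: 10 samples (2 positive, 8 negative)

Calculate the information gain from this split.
0.1957 bits

Information Gain = H(Y) - H(Y|Feature)

Before split:
P(positive) = 12/24 = 0.5000
H(Y) = 1.0000 bits

After split:
Feature=0: H = 0.8631 bits (weight = 14/24)
Feature=1: H = 0.7219 bits (weight = 10/24)
H(Y|Feature) = (14/24)×0.8631 + (10/24)×0.7219 = 0.8043 bits

Information Gain = 1.0000 - 0.8043 = 0.1957 bits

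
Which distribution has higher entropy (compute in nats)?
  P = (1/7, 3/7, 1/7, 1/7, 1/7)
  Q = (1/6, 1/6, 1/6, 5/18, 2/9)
Q

Computing entropies in nats:
H(P) = 1.4751
H(Q) = 1.5859

Distribution Q has higher entropy.

Intuition: The distribution closer to uniform (more spread out) has higher entropy.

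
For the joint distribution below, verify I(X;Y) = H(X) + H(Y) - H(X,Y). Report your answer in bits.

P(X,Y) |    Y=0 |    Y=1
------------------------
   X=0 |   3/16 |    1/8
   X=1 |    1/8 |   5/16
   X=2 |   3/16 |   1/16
I(X;Y) = 0.1161 bits

Mutual information has multiple equivalent forms:
- I(X;Y) = H(X) - H(X|Y)
- I(X;Y) = H(Y) - H(Y|X)
- I(X;Y) = H(X) + H(Y) - H(X,Y)

Computing all quantities:
H(X) = 1.5462, H(Y) = 1.0000, H(X,Y) = 2.4300
H(X|Y) = 1.4300, H(Y|X) = 0.8839

Verification:
H(X) - H(X|Y) = 1.5462 - 1.4300 = 0.1161
H(Y) - H(Y|X) = 1.0000 - 0.8839 = 0.1161
H(X) + H(Y) - H(X,Y) = 1.5462 + 1.0000 - 2.4300 = 0.1161

All forms give I(X;Y) = 0.1161 bits. ✓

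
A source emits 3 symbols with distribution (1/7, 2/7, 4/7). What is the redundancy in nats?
0.1429 nats

Redundancy measures how far a source is from maximum entropy:
R = H_max - H(X)

Maximum entropy for 3 symbols: H_max = log_e(3) = 1.0986 nats
Actual entropy: H(X) = 0.9557 nats
Redundancy: R = 1.0986 - 0.9557 = 0.1429 nats

This redundancy represents potential for compression: the source could be compressed by 0.1429 nats per symbol.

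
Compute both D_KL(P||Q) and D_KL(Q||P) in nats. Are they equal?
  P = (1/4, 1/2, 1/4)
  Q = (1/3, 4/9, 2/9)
D_KL(P||Q) = 0.0164, D_KL(Q||P) = 0.0174

KL divergence is not symmetric: D_KL(P||Q) ≠ D_KL(Q||P) in general.

D_KL(P||Q) = 0.0164 nats
D_KL(Q||P) = 0.0174 nats

No, they are not equal!

This asymmetry is why KL divergence is not a true distance metric.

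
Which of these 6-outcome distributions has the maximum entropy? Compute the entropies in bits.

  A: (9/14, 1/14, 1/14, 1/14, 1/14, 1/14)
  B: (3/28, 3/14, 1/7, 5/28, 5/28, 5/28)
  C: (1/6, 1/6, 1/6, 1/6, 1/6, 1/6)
C

For a discrete distribution over n outcomes, entropy is maximized by the uniform distribution.

Computing entropies:
H(A) = 1.7695 bits
H(B) = 2.5540 bits
H(C) = 2.5850 bits

The uniform distribution (where all probabilities equal 1/6) achieves the maximum entropy of log_2(6) = 2.5850 bits.

Distribution C has the highest entropy.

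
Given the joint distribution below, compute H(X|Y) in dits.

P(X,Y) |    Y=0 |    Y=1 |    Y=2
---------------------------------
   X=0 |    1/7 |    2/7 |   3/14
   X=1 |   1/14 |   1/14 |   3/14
0.2659 dits

Using the chain rule: H(X|Y) = H(X,Y) - H(Y)

First, compute H(X,Y) = 0.7266 dits

Marginal P(Y) = (3/14, 5/14, 3/7)
H(Y) = 0.4608 dits

H(X|Y) = H(X,Y) - H(Y) = 0.7266 - 0.4608 = 0.2659 dits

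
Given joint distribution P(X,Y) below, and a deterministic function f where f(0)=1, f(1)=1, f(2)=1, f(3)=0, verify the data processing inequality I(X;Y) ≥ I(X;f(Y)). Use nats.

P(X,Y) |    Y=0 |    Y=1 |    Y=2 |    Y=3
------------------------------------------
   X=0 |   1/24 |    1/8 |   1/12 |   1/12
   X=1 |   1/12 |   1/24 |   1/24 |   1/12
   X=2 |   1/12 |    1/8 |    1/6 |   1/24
I(X;Y) = 0.0664, I(X;f(Y)) = 0.0297, inequality holds: 0.0664 ≥ 0.0297

Data Processing Inequality: For any Markov chain X → Y → Z, we have I(X;Y) ≥ I(X;Z).

Here Z = f(Y) is a deterministic function of Y, forming X → Y → Z.

Original I(X;Y) = 0.0664 nats

After applying f:
P(X,Z) where Z=f(Y):
- P(X,Z=0) = P(X,Y=3)
- P(X,Z=1) = P(X,Y=0) + P(X,Y=1) + P(X,Y=2)

I(X;Z) = I(X;f(Y)) = 0.0297 nats

Verification: 0.0664 ≥ 0.0297 ✓

Information cannot be created by processing; the function f can only lose information about X.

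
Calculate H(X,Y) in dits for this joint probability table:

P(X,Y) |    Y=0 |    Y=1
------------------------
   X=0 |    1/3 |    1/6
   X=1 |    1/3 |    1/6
0.5775 dits

Joint entropy is H(X,Y) = -Σ_{x,y} p(x,y) log p(x,y).

Summing over all non-zero entries:
H(X,Y) = -[1/3·log_10(1/3) + 1/6·log_10(1/6) + 1/3·log_10(1/3) + 1/6·log_10(1/6)]
H(X,Y) = 0.5775 dits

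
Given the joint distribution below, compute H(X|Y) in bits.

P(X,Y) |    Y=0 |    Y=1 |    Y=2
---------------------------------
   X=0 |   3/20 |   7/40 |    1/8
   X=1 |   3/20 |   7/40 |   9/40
0.9791 bits

Using the chain rule: H(X|Y) = H(X,Y) - H(Y)

First, compute H(X,Y) = 2.5604 bits

Marginal P(Y) = (3/10, 7/20, 7/20)
H(Y) = 1.5813 bits

H(X|Y) = H(X,Y) - H(Y) = 2.5604 - 1.5813 = 0.9791 bits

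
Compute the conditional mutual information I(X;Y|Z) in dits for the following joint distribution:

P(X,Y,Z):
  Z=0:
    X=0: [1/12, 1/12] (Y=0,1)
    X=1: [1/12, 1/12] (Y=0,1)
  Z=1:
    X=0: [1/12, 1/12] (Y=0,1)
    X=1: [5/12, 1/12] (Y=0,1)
0.0148 dits

Conditional mutual information: I(X;Y|Z) = H(X|Z) + H(Y|Z) - H(X,Y|Z)

H(Z) = 0.2764
H(X,Z) = 0.5396 → H(X|Z) = 0.2632
H(Y,Z) = 0.5396 → H(Y|Z) = 0.2632
H(X,Y,Z) = 0.7879 → H(X,Y|Z) = 0.5115

I(X;Y|Z) = 0.2632 + 0.2632 - 0.5115 = 0.0148 dits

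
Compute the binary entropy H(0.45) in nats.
0.6881 nats

The binary entropy function is:
H(p) = -p log(p) - (1-p) log(1-p)

H(0.45) = -0.45 × log_e(0.45) - 0.55 × log_e(0.55)
H(0.45) = 0.6881 nats

Note: Binary entropy is maximized at p=0.5 (H=1 bit) and minimized at p=0 or p=1 (H=0).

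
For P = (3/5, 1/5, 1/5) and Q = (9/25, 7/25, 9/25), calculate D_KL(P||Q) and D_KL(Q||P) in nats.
D_KL(P||Q) = 0.1216, D_KL(Q||P) = 0.1219

KL divergence is not symmetric: D_KL(P||Q) ≠ D_KL(Q||P) in general.

D_KL(P||Q) = 0.1216 nats
D_KL(Q||P) = 0.1219 nats

No, they are not equal!

This asymmetry is why KL divergence is not a true distance metric.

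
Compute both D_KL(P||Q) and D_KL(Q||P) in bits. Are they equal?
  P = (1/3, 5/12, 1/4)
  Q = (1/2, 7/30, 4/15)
D_KL(P||Q) = 0.1303, D_KL(Q||P) = 0.1221

KL divergence is not symmetric: D_KL(P||Q) ≠ D_KL(Q||P) in general.

D_KL(P||Q) = 0.1303 bits
D_KL(Q||P) = 0.1221 bits

No, they are not equal!

This asymmetry is why KL divergence is not a true distance metric.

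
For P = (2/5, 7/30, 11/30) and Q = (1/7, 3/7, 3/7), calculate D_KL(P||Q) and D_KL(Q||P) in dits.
D_KL(P||Q) = 0.0924, D_KL(Q||P) = 0.0783

KL divergence is not symmetric: D_KL(P||Q) ≠ D_KL(Q||P) in general.

D_KL(P||Q) = 0.0924 dits
D_KL(Q||P) = 0.0783 dits

No, they are not equal!

This asymmetry is why KL divergence is not a true distance metric.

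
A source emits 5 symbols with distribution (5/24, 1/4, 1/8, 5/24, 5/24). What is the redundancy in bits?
0.0325 bits

Redundancy measures how far a source is from maximum entropy:
R = H_max - H(X)

Maximum entropy for 5 symbols: H_max = log_2(5) = 2.3219 bits
Actual entropy: H(X) = 2.2894 bits
Redundancy: R = 2.3219 - 2.2894 = 0.0325 bits

This redundancy represents potential for compression: the source could be compressed by 0.0325 bits per symbol.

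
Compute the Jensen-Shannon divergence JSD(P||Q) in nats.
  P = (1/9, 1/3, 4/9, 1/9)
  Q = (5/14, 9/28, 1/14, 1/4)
0.1228 nats

Jensen-Shannon divergence is:
JSD(P||Q) = 0.5 × D_KL(P||M) + 0.5 × D_KL(Q||M)
where M = 0.5 × (P + Q) is the mixture distribution.

M = 0.5 × (1/9, 1/3, 4/9, 1/9) + 0.5 × (5/14, 9/28, 1/14, 1/4) = (0.234127, 0.327381, 0.257937, 0.180556)

D_KL(P||M) = 0.1111 nats
D_KL(Q||M) = 0.1346 nats

JSD(P||Q) = 0.5 × 0.1111 + 0.5 × 0.1346 = 0.1228 nats

Unlike KL divergence, JSD is symmetric and bounded: 0 ≤ JSD ≤ log(2).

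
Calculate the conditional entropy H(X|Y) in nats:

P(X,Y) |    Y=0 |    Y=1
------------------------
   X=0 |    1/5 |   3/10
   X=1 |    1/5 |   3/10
0.6931 nats

Using the chain rule: H(X|Y) = H(X,Y) - H(Y)

First, compute H(X,Y) = 1.3662 nats

Marginal P(Y) = (2/5, 3/5)
H(Y) = 0.6730 nats

H(X|Y) = H(X,Y) - H(Y) = 1.3662 - 0.6730 = 0.6931 nats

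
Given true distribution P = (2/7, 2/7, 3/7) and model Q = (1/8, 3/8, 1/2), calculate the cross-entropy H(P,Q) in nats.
1.1714 nats

Cross-entropy: H(P,Q) = -Σ p(x) log q(x)

Alternatively: H(P,Q) = H(P) + D_KL(P||Q)
H(P) = 1.0790 nats
D_KL(P||Q) = 0.0924 nats

H(P,Q) = 1.0790 + 0.0924 = 1.1714 nats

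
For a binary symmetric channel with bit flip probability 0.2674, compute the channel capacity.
0.1623 bits

For a binary symmetric channel (BSC) with error probability p:
Capacity C = 1 - H(p) bits per symbol

where H(p) = -p log₂(p) - (1-p) log₂(1-p) is the binary entropy function.

H(0.2674) = 0.8377 bits
C = 1 - 0.8377 = 0.1623 bits per symbol

This means we can reliably transmit up to 0.1623 bits of information per channel use.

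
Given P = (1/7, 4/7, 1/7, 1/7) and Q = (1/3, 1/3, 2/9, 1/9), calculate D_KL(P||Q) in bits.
0.2305 bits

KL divergence: D_KL(P||Q) = Σ p(x) log(p(x)/q(x))

Computing term by term:
  x=0: 1/7 × log_2[(1/7)/(1/3)] = 1/7 × -1.2224 = -0.1746
  x=1: 4/7 × log_2[(4/7)/(1/3)] = 4/7 × 0.7776 = 0.4443
  x=2: 1/7 × log_2[(1/7)/(2/9)] = 1/7 × -0.6374 = -0.0911
  x=3: 1/7 × log_2[(1/7)/(1/9)] = 1/7 × 0.3626 = 0.0518

D_KL(P||Q) = 0.2305 bits

Note: KL divergence is always non-negative and equals 0 iff P = Q.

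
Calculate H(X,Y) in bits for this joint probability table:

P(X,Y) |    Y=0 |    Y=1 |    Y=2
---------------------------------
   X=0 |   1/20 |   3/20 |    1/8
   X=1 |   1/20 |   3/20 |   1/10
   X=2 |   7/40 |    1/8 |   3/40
3.0558 bits

Joint entropy is H(X,Y) = -Σ_{x,y} p(x,y) log p(x,y).

Summing over all non-zero entries:
H(X,Y) = -[1/20·log_2(1/20) + 3/20·log_2(3/20) + 1/8·log_2(1/8) + 1/20·log_2(1/20) + 3/20·log_2(3/20) + 1/10·log_2(1/10) + 7/40·log_2(7/40) + 1/8·log_2(1/8) + 3/40·log_2(3/40)]
H(X,Y) = 3.0558 bits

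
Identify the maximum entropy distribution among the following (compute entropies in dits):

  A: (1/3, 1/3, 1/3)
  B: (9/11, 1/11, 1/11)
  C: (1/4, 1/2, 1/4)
A

For a discrete distribution over n outcomes, entropy is maximized by the uniform distribution.

Computing entropies:
H(A) = 0.4771 dits
H(B) = 0.2606 dits
H(C) = 0.4515 dits

The uniform distribution (where all probabilities equal 1/3) achieves the maximum entropy of log_10(3) = 0.4771 dits.

Distribution A has the highest entropy.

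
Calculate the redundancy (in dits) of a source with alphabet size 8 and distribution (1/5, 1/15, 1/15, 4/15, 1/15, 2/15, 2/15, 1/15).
0.0632 dits

Redundancy measures how far a source is from maximum entropy:
R = H_max - H(X)

Maximum entropy for 8 symbols: H_max = log_10(8) = 0.9031 dits
Actual entropy: H(X) = 0.8398 dits
Redundancy: R = 0.9031 - 0.8398 = 0.0632 dits

This redundancy represents potential for compression: the source could be compressed by 0.0632 dits per symbol.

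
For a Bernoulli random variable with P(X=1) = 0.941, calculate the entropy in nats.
0.2242 nats

The binary entropy function is:
H(p) = -p log(p) - (1-p) log(1-p)

H(0.941) = -0.941 × log_e(0.941) - 0.059 × log_e(0.059)
H(0.941) = 0.2242 nats

Note: Binary entropy is maximized at p=0.5 (H=1 bit) and minimized at p=0 or p=1 (H=0).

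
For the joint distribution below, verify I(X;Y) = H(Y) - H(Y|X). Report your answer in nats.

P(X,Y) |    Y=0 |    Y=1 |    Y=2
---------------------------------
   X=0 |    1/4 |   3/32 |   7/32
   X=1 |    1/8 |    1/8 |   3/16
I(X;Y) = 0.0168 nats

Mutual information has multiple equivalent forms:
- I(X;Y) = H(X) - H(X|Y)
- I(X;Y) = H(Y) - H(Y|X)
- I(X;Y) = H(X) + H(Y) - H(X,Y)

Computing all quantities:
H(X) = 0.6853, H(Y) = 1.0662, H(X,Y) = 1.7347
H(X|Y) = 0.6685, H(Y|X) = 1.0494

Verification:
H(X) - H(X|Y) = 0.6853 - 0.6685 = 0.0168
H(Y) - H(Y|X) = 1.0662 - 1.0494 = 0.0168
H(X) + H(Y) - H(X,Y) = 0.6853 + 1.0662 - 1.7347 = 0.0168

All forms give I(X;Y) = 0.0168 nats. ✓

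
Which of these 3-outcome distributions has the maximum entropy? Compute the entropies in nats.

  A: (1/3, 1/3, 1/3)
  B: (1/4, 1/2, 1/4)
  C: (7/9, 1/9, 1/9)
A

For a discrete distribution over n outcomes, entropy is maximized by the uniform distribution.

Computing entropies:
H(A) = 1.0986 nats
H(B) = 1.0397 nats
H(C) = 0.6837 nats

The uniform distribution (where all probabilities equal 1/3) achieves the maximum entropy of log_e(3) = 1.0986 nats.

Distribution A has the highest entropy.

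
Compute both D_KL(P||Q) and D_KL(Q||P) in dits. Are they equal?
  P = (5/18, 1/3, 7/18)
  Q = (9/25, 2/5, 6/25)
D_KL(P||Q) = 0.0238, D_KL(Q||P) = 0.0219

KL divergence is not symmetric: D_KL(P||Q) ≠ D_KL(Q||P) in general.

D_KL(P||Q) = 0.0238 dits
D_KL(Q||P) = 0.0219 dits

No, they are not equal!

This asymmetry is why KL divergence is not a true distance metric.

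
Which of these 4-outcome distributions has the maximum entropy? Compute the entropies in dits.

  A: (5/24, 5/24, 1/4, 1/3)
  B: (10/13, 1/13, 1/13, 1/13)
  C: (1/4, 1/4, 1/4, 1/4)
C

For a discrete distribution over n outcomes, entropy is maximized by the uniform distribution.

Computing entropies:
H(A) = 0.5934 dits
H(B) = 0.3447 dits
H(C) = 0.6021 dits

The uniform distribution (where all probabilities equal 1/4) achieves the maximum entropy of log_10(4) = 0.6021 dits.

Distribution C has the highest entropy.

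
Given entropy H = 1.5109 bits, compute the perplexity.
2.8499

Perplexity is 2^H (or exp(H) for natural log).

H = 1.5109 bits
Perplexity = 2^1.5109 = 2.8499

Interpretation: The model's uncertainty is equivalent to choosing uniformly among 2.8 options.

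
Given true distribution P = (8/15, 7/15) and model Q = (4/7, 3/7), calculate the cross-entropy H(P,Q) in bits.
1.0010 bits

Cross-entropy: H(P,Q) = -Σ p(x) log q(x)

Alternatively: H(P,Q) = H(P) + D_KL(P||Q)
H(P) = 0.9968 bits
D_KL(P||Q) = 0.0042 bits

H(P,Q) = 0.9968 + 0.0042 = 1.0010 bits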